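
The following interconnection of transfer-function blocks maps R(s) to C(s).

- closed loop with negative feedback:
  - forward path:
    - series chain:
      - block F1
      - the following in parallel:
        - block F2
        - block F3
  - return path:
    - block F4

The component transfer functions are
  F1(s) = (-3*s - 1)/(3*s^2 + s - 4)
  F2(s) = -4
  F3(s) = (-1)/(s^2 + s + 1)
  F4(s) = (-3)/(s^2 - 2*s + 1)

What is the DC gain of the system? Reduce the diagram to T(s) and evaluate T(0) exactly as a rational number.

Answer: -5/19

Working:
Step 1. combine F2, F3 in parallel; result (-4*s^2 - 4*s - 5)/(s^2 + s + 1)
Step 2. series reduction of F1, (F2+F3); result (12*s^3 + 16*s^2 + 19*s + 5)/(3*s^4 + 4*s^3 - 3*s - 4)
Step 3. close the feedback loop around (F1*(F2+F3)), F4; result (12*s^5 - 8*s^4 - s^3 - 17*s^2 + 9*s + 5)/(3*s^6 - 2*s^5 - 5*s^4 - 35*s^3 - 46*s^2 - 52*s - 19)
DC gain: substitute s = 0 into T(s) from step 3: T(0) = 5/(-19) = -5/19.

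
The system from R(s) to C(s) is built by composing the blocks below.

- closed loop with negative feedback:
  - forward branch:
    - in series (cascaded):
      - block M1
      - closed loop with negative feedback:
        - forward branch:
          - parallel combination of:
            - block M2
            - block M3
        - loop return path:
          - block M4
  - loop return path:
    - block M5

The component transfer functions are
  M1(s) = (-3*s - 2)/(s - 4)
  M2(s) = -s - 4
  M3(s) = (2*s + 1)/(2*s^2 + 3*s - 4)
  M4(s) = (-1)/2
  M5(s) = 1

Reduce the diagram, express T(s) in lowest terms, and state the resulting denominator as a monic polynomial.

Answer: s^4 + 81*s^3/14 + 16*s^2/7 - 151*s/14 + 16/7

Working:
Step 1: reduce the parallel group M2, M3: (-2*s^3 - 11*s^2 - 6*s + 17)/(2*s^2 + 3*s - 4)
Step 2: collapse the loop ((M2+M3) forward, M4 return): (-4*s^3 - 22*s^2 - 12*s + 34)/(2*s^3 + 15*s^2 + 12*s - 25)
Step 3: reduce the series chain M1, [(M2+M3)/(1+(M2+M3)*M4)]: (12*s^4 + 74*s^3 + 80*s^2 - 78*s - 68)/(2*s^4 + 7*s^3 - 48*s^2 - 73*s + 100)
Step 4: reduce the feedback loop with forward (M1*[(M2+M3)/(1+(M2+M3)*M4)]) and return M5: (12*s^4 + 74*s^3 + 80*s^2 - 78*s - 68)/(14*s^4 + 81*s^3 + 32*s^2 - 151*s + 32)
Step 4 gives the fully reduced T(s), with no common factor left to cancel. The denominator's leading coefficient is 14, so divide each of its coefficients by 14 to get the monic form.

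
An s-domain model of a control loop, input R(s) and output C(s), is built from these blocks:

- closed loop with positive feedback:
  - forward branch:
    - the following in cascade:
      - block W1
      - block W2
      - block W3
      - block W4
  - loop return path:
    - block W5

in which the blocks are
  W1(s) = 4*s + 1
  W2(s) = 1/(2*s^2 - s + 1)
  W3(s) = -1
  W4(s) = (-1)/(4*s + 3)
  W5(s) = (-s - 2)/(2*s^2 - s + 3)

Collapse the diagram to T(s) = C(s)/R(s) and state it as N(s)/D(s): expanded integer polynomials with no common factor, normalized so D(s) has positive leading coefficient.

1. series reduction of W1, W2, W3, W4 gives (4*s + 1)/(8*s^3 + 2*s^2 + s + 3)
2. apply the feedback formula to (W1*W2*W3*W4), W5 - this is the overall T(s), already in the required normalized form

Answer: (8*s^3 - 2*s^2 + 11*s + 3)/(16*s^5 - 4*s^4 + 24*s^3 + 15*s^2 + 9*s + 11)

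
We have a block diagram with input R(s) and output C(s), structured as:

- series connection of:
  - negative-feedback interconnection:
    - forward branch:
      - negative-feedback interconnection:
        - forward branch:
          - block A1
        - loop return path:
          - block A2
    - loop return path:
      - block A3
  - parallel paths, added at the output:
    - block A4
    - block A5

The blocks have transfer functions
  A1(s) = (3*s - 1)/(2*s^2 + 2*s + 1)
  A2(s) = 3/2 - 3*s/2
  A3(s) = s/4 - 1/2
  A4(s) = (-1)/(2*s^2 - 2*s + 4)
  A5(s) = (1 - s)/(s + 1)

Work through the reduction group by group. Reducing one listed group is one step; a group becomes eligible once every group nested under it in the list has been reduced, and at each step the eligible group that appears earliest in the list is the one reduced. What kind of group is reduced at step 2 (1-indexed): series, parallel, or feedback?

Step 1 - reduce the feedback loop with forward A1 and return A2
Step 2 - apply the feedback formula to [A1/(1+A1*A2)], A3
Step 3 - reduce the parallel group A4, A5
Step 4 - series reduction of [[A1/(1+A1*A2)]/(1+[A1/(1+A1*A2)]*A3)], (A4+A5)
At step 2 the group reduced is feedback.

Answer: feedback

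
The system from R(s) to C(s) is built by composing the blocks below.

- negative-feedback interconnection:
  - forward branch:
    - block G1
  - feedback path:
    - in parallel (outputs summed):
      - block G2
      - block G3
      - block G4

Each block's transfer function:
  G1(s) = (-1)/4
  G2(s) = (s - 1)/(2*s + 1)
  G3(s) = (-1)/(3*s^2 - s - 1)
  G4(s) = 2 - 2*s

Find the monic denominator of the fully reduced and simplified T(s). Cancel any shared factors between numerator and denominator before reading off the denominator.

[1] parallel reduction of G2, G3, G4, giving (-12*s^4 + 13*s^3 + 4*s^2 - 6*s - 2)/(6*s^3 + s^2 - 3*s - 1)
[2] collapse the loop (G1 forward, (G2+G3+G4) return), giving (-6*s^3 - s^2 + 3*s + 1)/(12*s^4 + 11*s^3 - 6*s - 2)
The result of step 2 is T(s) in lowest terms. Its denominator has leading coefficient 12; dividing the denominator through by 12 makes it monic.

Hence the answer: s^4 + 11*s^3/12 - s/2 - 1/6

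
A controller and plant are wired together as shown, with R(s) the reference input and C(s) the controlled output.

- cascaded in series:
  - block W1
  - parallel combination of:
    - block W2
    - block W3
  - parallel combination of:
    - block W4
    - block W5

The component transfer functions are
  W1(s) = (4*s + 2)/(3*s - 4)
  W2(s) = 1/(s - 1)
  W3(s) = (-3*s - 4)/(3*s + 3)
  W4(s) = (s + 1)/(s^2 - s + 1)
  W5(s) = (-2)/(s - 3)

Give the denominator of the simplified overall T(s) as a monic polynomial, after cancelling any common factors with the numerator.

Answer: s^6 - 16*s^5/3 + 25*s^4/3 - 3*s^3 - 16*s^2/3 + 25*s/3 - 4

Working:
Step 1. reduce the parallel group W2, W3 = (-3*s^2 + 2*s + 7)/(3*s^2 - 3)
Step 2. combine W4, W5 in parallel = (-s^2 - 5)/(s^3 - 4*s^2 + 4*s - 3)
Step 3. combine W1, (W2+W3), (W4+W5) in series = (12*s^5 - 2*s^4 + 28*s^3 - 24*s^2 - 160*s - 70)/(9*s^6 - 48*s^5 + 75*s^4 - 27*s^3 - 48*s^2 + 75*s - 36)
No further cancellation is possible in the step-3 result, so that is T(s). Its denominator becomes monic after dividing by the leading coefficient 9.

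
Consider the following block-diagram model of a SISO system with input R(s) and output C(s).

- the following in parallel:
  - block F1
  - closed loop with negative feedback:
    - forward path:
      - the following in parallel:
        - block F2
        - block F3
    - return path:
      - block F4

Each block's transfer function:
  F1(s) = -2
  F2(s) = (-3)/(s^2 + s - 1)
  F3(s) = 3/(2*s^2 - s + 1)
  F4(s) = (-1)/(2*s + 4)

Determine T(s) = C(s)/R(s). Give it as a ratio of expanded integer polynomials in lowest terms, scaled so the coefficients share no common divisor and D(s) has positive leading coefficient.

Answer: (-8*s^5 - 20*s^4 - 6*s^3 + 2*s^2 + 12*s - 28)/(4*s^5 + 10*s^4 - s^2 + 2)

Working:
Step 1. parallel reduction of F2, F3, giving (-3*s^2 + 6*s - 6)/(2*s^4 + s^3 - 2*s^2 + 2*s - 1)
Step 2. close the feedback loop around (F2+F3), F4, giving (-6*s^3 + 12*s - 24)/(4*s^5 + 10*s^4 - s^2 + 2)
Step 3. combine F1, [(F2+F3)/(1+(F2+F3)*F4)] in parallel: this yields T(s), and no further normalization is needed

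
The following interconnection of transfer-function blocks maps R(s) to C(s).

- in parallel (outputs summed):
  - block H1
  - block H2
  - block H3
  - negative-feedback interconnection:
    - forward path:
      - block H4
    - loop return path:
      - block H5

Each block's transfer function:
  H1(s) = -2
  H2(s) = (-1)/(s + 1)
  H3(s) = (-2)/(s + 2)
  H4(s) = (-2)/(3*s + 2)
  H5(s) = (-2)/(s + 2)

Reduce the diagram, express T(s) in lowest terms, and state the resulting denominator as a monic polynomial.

Step 1. close the feedback loop around H4, H5 = (-2*s - 4)/(3*s^2 + 8*s + 8)
Step 2. combine H1, H2, H3, [H4/(1+H4*H5)] in parallel = (-6*s^4 - 45*s^3 - 122*s^2 - 152*s - 72)/(3*s^4 + 17*s^3 + 38*s^2 + 40*s + 16)
T(s) is the step-2 result (common factors already cancelled). Leading coefficient of the denominator: 3. Divide through by 3 for the monic polynomial.

Final answer: s^4 + 17*s^3/3 + 38*s^2/3 + 40*s/3 + 16/3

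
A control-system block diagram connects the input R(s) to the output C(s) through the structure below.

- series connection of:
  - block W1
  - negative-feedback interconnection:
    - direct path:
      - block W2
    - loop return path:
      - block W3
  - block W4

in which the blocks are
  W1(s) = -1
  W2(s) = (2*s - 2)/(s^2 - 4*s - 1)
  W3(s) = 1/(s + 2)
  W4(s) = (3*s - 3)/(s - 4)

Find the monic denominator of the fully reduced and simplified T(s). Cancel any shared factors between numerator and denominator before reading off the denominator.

Step 1 - apply the feedback formula to W2, W3, giving (2*s^2 + 2*s - 4)/(s^3 - 2*s^2 - 7*s - 4)
Step 2 - series reduction of W1, [W2/(1+W2*W3)], W4, giving (-6*s^3 + 18*s - 12)/(s^4 - 6*s^3 + s^2 + 24*s + 16)
T(s) is the step-2 result (common factors already cancelled). Leading coefficient of the denominator: 1, so no rescaling is needed.

Final answer: s^4 - 6*s^3 + s^2 + 24*s + 16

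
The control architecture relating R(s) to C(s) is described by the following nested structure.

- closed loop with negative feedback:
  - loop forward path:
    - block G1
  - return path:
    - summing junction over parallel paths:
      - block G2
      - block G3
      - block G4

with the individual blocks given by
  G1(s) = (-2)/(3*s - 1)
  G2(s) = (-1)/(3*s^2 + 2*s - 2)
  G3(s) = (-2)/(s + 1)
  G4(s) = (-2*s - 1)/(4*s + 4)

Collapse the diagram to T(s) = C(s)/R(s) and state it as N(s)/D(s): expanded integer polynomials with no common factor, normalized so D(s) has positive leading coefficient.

(1) combine G2, G3, G4 in parallel, giving (-6*s^3 - 31*s^2 - 18*s + 14)/(12*s^3 + 20*s^2 - 8)
(2) close the feedback loop around G1, (G2+G3+G4) - this is the overall T(s), already in the required normalized form

Final answer: (-12*s^3 - 20*s^2 + 8)/(18*s^4 + 30*s^3 + 21*s^2 + 6*s - 10)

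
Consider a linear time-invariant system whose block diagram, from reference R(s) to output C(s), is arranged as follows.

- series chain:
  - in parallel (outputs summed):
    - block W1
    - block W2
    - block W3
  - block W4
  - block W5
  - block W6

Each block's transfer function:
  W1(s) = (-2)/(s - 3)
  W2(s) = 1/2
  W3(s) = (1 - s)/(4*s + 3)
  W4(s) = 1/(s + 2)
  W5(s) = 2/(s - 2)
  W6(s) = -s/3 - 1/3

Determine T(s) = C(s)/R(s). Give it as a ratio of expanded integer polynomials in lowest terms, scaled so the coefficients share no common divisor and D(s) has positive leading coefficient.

The answer is (-2*s^3 + 15*s^2 + 44*s + 27)/(12*s^4 - 27*s^3 - 75*s^2 + 108*s + 108).

Reasoning:
1. reduce the parallel group W1, W2, W3; result (2*s^2 - 17*s - 27)/(8*s^2 - 18*s - 18)
2. cascade (W1+W2+W3), W4, W5, W6, giving the overall T(s)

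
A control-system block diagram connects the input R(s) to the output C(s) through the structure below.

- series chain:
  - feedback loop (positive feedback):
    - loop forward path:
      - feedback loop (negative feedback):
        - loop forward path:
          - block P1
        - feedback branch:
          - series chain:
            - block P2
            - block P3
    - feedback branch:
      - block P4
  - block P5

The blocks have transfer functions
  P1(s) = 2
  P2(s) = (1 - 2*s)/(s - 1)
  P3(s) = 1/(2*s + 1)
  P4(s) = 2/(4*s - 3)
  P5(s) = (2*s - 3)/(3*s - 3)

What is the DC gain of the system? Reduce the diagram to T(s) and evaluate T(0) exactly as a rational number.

Step 1. multiply P2, P3 (series), giving (1 - 2*s)/(2*s^2 - s - 1)
Step 2. reduce the feedback loop with forward P1 and return (P2*P3), giving (4*s^2 - 2*s - 2)/(2*s^2 - 5*s + 1)
Step 3. feedback reduction of [P1/(1+P1*(P2*P3))], P4, giving (16*s^3 - 20*s^2 - 2*s + 6)/(8*s^3 - 34*s^2 + 23*s + 1)
Step 4. reduce the series chain [[P1/(1+P1*(P2*P3))]/(1-[P1/(1+P1*(P2*P3))]*P4)], P5, giving (32*s^3 - 56*s^2 + 18)/(24*s^3 - 102*s^2 + 69*s + 3)
The step-4 result is T(s). Setting s = 0: T(0) = 18/3 = 6.

Therefore the answer is 6.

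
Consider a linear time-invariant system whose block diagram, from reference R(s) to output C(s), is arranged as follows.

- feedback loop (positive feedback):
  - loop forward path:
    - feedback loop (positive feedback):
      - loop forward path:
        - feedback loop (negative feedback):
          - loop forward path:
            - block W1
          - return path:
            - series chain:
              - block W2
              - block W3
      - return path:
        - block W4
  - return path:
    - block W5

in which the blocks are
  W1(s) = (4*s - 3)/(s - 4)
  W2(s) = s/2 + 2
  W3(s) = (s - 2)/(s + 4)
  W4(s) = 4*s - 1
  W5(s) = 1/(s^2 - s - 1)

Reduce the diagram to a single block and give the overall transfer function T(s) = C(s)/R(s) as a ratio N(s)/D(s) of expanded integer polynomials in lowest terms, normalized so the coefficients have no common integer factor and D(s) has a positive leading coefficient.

The answer is (-8*s^3 + 14*s^2 + 2*s - 6)/(28*s^4 - 51*s^3 + 3*s^2 + 23*s - 14).

Reasoning:
[1] combine W2, W3 in series = s/2 - 1
[2] apply the feedback formula to W1, (W2*W3) = (8*s - 6)/(4*s^2 - 9*s - 2)
[3] collapse the loop ([W1/(1+W1*(W2*W3))] forward, W4 return) = (6 - 8*s)/(28*s^2 - 23*s + 8)
[4] reduce the feedback loop with forward [[W1/(1+W1*(W2*W3))]/(1-[W1/(1+W1*(W2*W3))]*W4)] and return W5 - this is the overall T(s), already in the required normalized form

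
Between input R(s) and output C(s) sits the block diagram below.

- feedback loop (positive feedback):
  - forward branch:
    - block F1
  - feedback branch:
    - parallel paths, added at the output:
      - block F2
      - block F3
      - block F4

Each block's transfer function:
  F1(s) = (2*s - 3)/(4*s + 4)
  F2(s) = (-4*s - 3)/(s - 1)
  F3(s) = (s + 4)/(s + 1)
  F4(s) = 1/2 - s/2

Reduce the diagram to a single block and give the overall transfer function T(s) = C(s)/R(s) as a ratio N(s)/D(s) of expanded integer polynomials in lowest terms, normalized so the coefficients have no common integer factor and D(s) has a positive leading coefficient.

(1) add F2, F3, F4 (parallel) = (-s^3 - 5*s^2 - 7*s - 15)/(2*s^2 - 2)
(2) reduce the feedback loop with forward F1 and return (F2+F3+F4); the result is T(s) itself (integer coefficients, no common factor, positive leading denominator coefficient)

Therefore the answer is (4*s^3 - 6*s^2 - 4*s + 6)/(2*s^4 + 15*s^3 + 7*s^2 + s - 53).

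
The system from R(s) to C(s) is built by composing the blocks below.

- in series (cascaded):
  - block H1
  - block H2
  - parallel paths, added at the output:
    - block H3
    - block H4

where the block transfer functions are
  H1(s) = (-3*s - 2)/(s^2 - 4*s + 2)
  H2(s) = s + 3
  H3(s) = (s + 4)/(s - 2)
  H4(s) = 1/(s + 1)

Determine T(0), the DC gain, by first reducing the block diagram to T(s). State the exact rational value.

1. parallel reduction of H3, H4 gives (s^2 + 6*s + 2)/(s^2 - s - 2)
2. series reduction of H1, H2, (H3+H4) gives (-3*s^4 - 29*s^3 - 78*s^2 - 58*s - 12)/(s^4 - 5*s^3 + 4*s^2 + 6*s - 4)
Evaluating the step-2 result (the overall T(s)) at s = 0 gives T(0) = -12/(-4) = 3.

Hence the answer: 3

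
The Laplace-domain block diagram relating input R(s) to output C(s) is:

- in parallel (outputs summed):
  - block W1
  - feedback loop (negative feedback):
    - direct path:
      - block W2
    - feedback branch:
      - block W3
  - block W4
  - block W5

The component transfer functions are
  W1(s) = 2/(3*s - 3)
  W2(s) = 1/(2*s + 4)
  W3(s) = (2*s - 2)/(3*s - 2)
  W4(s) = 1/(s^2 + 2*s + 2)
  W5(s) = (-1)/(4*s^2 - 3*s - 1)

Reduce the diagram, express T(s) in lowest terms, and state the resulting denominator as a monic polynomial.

The answer is s^6 + 35*s^5/12 + 2*s^4/3 - 11*s^3/3 - 17*s^2/4 + 5*s/2 + 5/6.

Reasoning:
Step 1 - reduce the feedback loop with forward W2 and return W3 gives (3*s - 2)/(6*s^2 + 10*s - 10)
Step 2 - combine W1, [W2/(1+W2*W3)], W4, W5 in parallel gives (84*s^5 + 263*s^4 + 199*s^3 - 328*s^2 - 70*s + 62)/(72*s^6 + 210*s^5 + 48*s^4 - 264*s^3 - 306*s^2 + 180*s + 60)
No further cancellation is possible in the step-2 result, so that is T(s). Its denominator becomes monic after dividing by the leading coefficient 72.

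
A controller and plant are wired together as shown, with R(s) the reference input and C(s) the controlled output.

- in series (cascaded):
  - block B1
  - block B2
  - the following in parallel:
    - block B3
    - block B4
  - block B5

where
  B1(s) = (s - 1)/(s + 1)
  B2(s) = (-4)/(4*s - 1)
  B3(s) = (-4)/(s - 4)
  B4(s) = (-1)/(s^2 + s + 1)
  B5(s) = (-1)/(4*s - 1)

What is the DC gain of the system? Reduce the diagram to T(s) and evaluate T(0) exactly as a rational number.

First reduce the diagram to T(s).

Step 1: add B3, B4 (parallel), giving (-4*s^2 - 5*s)/(s^3 - 3*s^2 - 3*s - 4)
Step 2: multiply B1, B2, (B3+B4), B5 (series), giving (-16*s^3 - 4*s^2 + 20*s)/(16*s^6 - 40*s^5 - 79*s^4 - 66*s^3 - 14*s^2 + 25*s - 4)
DC gain: substitute s = 0 into T(s) from step 2: T(0) = 0/(-4) = 0.

Answer: 0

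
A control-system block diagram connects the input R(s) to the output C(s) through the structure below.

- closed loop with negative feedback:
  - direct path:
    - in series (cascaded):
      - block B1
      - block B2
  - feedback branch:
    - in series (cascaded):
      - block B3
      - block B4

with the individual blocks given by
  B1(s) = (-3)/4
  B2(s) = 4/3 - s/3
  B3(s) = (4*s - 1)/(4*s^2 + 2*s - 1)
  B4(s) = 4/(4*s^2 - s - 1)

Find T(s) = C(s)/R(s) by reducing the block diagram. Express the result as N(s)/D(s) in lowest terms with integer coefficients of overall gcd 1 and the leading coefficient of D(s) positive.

The answer is (16*s^5 - 60*s^4 - 26*s^3 + 39*s^2 + 5*s - 4)/(64*s^4 + 16*s^3 - 24*s^2 - 72*s + 20).

Reasoning:
1. cascade B1, B2: s/4 - 1
2. reduce the series chain B3, B4: (16*s - 4)/(16*s^4 + 4*s^3 - 10*s^2 - s + 1)
3. close the feedback loop around (B1*B2), (B3*B4); the result is T(s) itself (integer coefficients, no common factor, positive leading denominator coefficient)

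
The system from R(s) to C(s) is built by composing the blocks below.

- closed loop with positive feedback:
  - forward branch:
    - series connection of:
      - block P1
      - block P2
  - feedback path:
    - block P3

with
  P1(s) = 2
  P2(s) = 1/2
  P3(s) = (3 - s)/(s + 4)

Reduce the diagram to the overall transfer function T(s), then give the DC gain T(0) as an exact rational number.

Step 1 - multiply P1, P2 (series) gives 1
Step 2 - collapse the loop ((P1*P2) forward, P3 return) gives (s + 4)/(2*s + 1)
The step-2 result is T(s). Setting s = 0: T(0) = 4/1 = 4.

Final answer: 4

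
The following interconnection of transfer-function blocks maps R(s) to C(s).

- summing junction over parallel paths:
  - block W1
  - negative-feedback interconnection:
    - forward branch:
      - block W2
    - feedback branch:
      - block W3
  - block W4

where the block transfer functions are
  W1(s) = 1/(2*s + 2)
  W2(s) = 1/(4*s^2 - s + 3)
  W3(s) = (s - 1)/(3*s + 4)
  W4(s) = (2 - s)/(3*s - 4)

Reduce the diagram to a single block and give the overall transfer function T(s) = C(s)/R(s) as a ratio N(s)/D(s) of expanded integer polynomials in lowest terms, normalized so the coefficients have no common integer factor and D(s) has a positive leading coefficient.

Reducing step by step:

1. reduce the feedback loop with forward W2 and return W3 gives (3*s + 4)/(12*s^3 + 13*s^2 + 6*s + 11)
2. add W1, [W2/(1+W2*W3)], W4 (parallel), giving the overall T(s)

Answer: (-24*s^5 + 34*s^4 + 71*s^3 + 26*s^2 + 23*s - 32)/(72*s^5 + 54*s^4 - 86*s^3 - 50*s^2 - 70*s - 88)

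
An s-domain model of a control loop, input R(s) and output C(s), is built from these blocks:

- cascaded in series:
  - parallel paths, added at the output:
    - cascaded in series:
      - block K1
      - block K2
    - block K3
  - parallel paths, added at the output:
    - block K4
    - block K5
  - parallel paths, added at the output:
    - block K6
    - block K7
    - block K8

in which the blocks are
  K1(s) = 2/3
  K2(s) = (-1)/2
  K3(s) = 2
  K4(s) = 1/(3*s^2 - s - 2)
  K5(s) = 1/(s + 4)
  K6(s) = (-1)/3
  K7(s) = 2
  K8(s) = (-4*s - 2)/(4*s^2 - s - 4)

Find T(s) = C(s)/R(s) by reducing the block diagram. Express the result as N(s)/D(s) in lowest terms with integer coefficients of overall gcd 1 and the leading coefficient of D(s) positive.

The answer is (300*s^4 - 255*s^3 - 190*s^2 - 170*s - 260)/(108*s^5 + 369*s^4 - 423*s^3 - 630*s^2 + 288*s + 288).

Reasoning:
Step 1 - reduce the series chain K1, K2, giving (-1)/3
Step 2 - combine (K1*K2), K3 in parallel, giving 5/3
Step 3 - add K4, K5 (parallel), giving (3*s^2 + 2)/(3*s^3 + 11*s^2 - 6*s - 8)
Step 4 - reduce the parallel group K6, K7, K8, giving (20*s^2 - 17*s - 26)/(12*s^2 - 3*s - 12)
Step 5 - reduce the series chain ((K1*K2)+K3), (K4+K5), (K6+K7+K8), which is the overall transfer function T(s) = C(s)/R(s) in lowest terms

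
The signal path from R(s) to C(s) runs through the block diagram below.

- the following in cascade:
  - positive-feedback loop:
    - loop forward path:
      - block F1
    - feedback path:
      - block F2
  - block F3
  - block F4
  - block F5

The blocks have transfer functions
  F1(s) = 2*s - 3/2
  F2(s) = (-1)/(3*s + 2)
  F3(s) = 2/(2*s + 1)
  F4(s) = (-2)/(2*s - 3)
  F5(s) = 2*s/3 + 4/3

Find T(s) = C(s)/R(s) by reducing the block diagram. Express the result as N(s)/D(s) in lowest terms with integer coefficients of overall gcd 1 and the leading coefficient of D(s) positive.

Reducing step by step:

[1] apply the feedback formula to F1, F2 = (12*s^2 - s - 6)/(10*s + 1)
[2] cascade [F1/(1-F1*F2)], F3, F4, F5; the result is T(s) itself (integer coefficients, no common factor, positive leading denominator coefficient)

Answer: (-96*s^3 - 184*s^2 + 64*s + 96)/(120*s^3 - 108*s^2 - 102*s - 9)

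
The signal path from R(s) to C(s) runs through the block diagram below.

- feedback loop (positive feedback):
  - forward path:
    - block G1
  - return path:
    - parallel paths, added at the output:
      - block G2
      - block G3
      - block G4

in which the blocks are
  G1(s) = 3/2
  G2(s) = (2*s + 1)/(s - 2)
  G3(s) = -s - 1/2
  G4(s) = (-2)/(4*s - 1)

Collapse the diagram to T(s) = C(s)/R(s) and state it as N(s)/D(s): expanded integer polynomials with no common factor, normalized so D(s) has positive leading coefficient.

1. reduce the parallel group G2, G3, G4 -> (-8*s^3 + 30*s^2 + 5*s + 4)/(8*s^2 - 18*s + 4)
2. reduce the feedback loop with forward G1 and return (G2+G3+G4): this yields T(s), and no further normalization is needed

Hence the answer: (24*s^2 - 54*s + 12)/(24*s^3 - 74*s^2 - 51*s - 4)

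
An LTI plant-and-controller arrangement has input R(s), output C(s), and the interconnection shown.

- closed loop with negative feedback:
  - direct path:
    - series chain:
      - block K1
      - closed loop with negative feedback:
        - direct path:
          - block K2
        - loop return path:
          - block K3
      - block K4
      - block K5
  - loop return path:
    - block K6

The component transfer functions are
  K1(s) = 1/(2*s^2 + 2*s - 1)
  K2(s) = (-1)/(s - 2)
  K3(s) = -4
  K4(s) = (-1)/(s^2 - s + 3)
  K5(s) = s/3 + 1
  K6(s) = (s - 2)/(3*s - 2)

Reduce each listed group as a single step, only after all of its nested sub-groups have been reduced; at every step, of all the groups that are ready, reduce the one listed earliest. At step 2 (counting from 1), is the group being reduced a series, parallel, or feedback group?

The answer is series.

Reasoning:
[1] close the feedback loop around K2, K3
[2] reduce the series chain K1, [K2/(1+K2*K3)], K4, K5
[3] collapse the loop ((K1*[K2/(1+K2*K3)]*K4*K5) forward, K6 return)
At step 2 the group reduced is series.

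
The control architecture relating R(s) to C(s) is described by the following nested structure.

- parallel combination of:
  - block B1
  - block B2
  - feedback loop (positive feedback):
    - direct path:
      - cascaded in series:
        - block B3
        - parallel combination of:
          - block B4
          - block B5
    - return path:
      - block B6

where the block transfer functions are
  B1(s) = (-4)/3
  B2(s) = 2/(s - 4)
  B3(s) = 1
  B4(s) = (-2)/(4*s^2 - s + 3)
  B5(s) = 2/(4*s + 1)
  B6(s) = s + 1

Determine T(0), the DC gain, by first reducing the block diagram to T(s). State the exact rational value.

The answer is -35/6.

Reasoning:
[1] combine B4, B5 in parallel; result (8*s^2 - 10*s + 4)/(16*s^3 + 11*s + 3)
[2] combine B3, (B4+B5) in series; result (8*s^2 - 10*s + 4)/(16*s^3 + 11*s + 3)
[3] collapse the loop ((B3*(B4+B5)) forward, B6 return); result (8*s^2 - 10*s + 4)/(8*s^3 + 2*s^2 + 17*s - 1)
[4] combine B1, B2, [(B3*(B4+B5))/(1-(B3*(B4+B5))*B6)] in parallel; result (-32*s^4 + 192*s^3 - 150*s^2 + 510*s - 70)/(24*s^4 - 90*s^3 + 27*s^2 - 207*s + 12)
The step-4 result is T(s). Setting s = 0: T(0) = -70/12 = -35/6.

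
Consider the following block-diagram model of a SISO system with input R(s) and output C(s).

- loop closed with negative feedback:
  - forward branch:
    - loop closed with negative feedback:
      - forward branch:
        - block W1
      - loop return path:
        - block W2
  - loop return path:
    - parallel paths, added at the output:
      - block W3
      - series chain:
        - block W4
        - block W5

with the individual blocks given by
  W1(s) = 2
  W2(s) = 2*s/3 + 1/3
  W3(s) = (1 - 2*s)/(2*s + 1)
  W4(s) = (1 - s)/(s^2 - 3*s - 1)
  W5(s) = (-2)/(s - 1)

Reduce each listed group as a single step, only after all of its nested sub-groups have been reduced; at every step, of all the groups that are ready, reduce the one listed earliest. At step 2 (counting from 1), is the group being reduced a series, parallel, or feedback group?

[1] reduce the feedback loop with forward W1 and return W2
[2] multiply W4, W5 (series)
[3] sum the parallel branches W3, (W4*W5)
[4] collapse the loop ([W1/(1+W1*W2)] forward, (W3+(W4*W5)) return)
The group at step 2 is a series group.

Hence the answer: series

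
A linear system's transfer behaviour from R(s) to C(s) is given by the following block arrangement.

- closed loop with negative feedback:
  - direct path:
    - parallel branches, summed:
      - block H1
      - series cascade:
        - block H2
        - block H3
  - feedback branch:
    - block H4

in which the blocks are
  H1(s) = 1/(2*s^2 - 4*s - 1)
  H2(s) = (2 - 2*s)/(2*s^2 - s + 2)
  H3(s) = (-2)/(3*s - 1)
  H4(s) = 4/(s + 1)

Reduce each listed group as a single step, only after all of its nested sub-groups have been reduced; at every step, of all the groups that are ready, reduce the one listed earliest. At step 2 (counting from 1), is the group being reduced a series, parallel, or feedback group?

Step 1 - cascade H2, H3
Step 2 - reduce the parallel group H1, (H2*H3)
Step 3 - apply the feedback formula to (H1+(H2*H3)), H4
Step 2 collapses a parallel group.

Final answer: parallel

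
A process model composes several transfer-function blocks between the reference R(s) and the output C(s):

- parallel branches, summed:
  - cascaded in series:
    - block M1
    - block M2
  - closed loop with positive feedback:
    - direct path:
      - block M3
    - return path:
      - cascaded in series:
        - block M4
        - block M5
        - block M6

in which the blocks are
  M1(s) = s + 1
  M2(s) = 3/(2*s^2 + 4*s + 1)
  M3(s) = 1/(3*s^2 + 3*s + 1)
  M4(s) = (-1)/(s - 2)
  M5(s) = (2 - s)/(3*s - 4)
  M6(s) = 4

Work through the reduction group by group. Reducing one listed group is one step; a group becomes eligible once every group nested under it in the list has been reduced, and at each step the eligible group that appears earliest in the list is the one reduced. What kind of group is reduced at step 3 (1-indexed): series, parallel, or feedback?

The answer is feedback.

Reasoning:
[1] reduce the series chain M1, M2
[2] combine M4, M5, M6 in series
[3] reduce the feedback loop with forward M3 and return (M4*M5*M6)
[4] add (M1*M2), [M3/(1-M3*(M4*M5*M6))] (parallel)
Step 3 collapses a feedback group.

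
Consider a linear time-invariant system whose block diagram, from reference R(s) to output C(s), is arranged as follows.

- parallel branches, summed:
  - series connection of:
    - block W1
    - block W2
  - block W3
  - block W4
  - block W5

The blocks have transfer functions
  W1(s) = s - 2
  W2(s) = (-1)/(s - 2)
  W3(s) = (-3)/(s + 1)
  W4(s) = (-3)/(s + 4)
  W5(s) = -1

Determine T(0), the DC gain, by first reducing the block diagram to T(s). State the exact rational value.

First reduce the diagram to T(s).

Step 1: combine W1, W2 in series; result -1
Step 2: reduce the parallel group (W1*W2), W3, W4, W5; result (-2*s^2 - 16*s - 23)/(s^2 + 5*s + 4)
The step-2 result is T(s). Setting s = 0: T(0) = -23/4.

Answer: -23/4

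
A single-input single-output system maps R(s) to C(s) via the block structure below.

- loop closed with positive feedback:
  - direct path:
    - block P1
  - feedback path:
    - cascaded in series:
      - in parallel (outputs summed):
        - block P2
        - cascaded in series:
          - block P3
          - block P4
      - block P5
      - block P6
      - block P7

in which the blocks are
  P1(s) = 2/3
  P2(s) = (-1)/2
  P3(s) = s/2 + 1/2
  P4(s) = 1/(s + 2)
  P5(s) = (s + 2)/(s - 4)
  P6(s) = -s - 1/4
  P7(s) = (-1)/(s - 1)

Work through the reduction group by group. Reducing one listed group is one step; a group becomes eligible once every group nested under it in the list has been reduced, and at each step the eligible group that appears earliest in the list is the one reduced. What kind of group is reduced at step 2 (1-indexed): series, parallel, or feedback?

Reducing step by step:

(1) reduce the series chain P3, P4
(2) sum the parallel branches P2, (P3*P4)
(3) combine (P2+(P3*P4)), P5, P6, P7 in series
(4) reduce the feedback loop with forward P1 and return ((P2+(P3*P4))*P5*P6*P7)
At step 2 the group reduced is parallel.

Answer: parallel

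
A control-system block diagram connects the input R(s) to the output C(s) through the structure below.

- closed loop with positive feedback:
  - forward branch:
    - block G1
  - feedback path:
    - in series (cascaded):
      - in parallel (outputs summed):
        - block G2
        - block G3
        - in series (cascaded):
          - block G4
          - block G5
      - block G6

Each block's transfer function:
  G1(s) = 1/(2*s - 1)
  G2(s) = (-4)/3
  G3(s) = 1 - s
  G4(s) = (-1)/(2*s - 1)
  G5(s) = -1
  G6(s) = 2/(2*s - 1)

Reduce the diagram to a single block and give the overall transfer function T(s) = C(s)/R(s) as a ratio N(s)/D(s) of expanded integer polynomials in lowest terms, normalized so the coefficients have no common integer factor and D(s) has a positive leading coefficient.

Answer: (12*s^2 - 12*s + 3)/(24*s^3 - 24*s^2 + 16*s - 11)

Working:
Step 1 - reduce the series chain G4, G5: 1/(2*s - 1)
Step 2 - sum the parallel branches G2, G3, (G4*G5): (-6*s^2 + s + 4)/(6*s - 3)
Step 3 - reduce the series chain (G2+G3+(G4*G5)), G6: (-12*s^2 + 2*s + 8)/(12*s^2 - 12*s + 3)
Step 4 - feedback reduction of G1, ((G2+G3+(G4*G5))*G6): this yields T(s), and no further normalization is needed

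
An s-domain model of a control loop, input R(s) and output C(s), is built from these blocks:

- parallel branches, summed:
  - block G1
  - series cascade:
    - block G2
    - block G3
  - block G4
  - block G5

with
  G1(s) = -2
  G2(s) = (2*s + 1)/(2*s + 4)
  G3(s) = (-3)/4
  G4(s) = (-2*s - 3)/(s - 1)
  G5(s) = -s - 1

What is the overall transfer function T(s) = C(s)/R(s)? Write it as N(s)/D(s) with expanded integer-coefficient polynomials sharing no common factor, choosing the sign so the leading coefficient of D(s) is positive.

First reduce the diagram to T(s).

1. multiply G2, G3 (series) -> (-6*s - 3)/(8*s + 16)
2. sum the parallel branches G1, (G2*G3), G4, G5; the result is T(s) itself (integer coefficients, no common factor, positive leading denominator coefficient)

Answer: (-8*s^3 - 54*s^2 - 61*s + 3)/(8*s^2 + 8*s - 16)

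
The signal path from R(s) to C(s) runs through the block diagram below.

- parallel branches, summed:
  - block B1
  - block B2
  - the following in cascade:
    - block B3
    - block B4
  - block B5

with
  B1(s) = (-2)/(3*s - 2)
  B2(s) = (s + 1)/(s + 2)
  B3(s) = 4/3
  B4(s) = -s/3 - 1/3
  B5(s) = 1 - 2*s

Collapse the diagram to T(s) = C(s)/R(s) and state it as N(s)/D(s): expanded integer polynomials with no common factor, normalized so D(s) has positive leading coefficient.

1. combine B3, B4 in series = -4*s/9 - 4/9
2. parallel reduction of B1, B2, (B3*B4), B5: this yields T(s), and no further normalization is needed

Answer: (-66*s^3 - 46*s^2 + 99*s - 74)/(27*s^2 + 36*s - 36)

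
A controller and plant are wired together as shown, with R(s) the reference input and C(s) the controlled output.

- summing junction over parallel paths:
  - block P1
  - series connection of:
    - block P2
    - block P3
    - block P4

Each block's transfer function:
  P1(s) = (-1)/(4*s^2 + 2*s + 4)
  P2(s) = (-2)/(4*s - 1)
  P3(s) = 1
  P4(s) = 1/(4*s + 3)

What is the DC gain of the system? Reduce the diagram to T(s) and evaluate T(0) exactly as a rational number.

1. multiply P2, P3, P4 (series) gives (-2)/(16*s^2 + 8*s - 3)
2. add P1, (P2*P3*P4) (parallel) gives (-24*s^2 - 12*s - 5)/(64*s^4 + 64*s^3 + 68*s^2 + 26*s - 12)
Step 2 gives the overall T(s). Then T(0) = -5/(-12) = 5/12.

Therefore the answer is 5/12.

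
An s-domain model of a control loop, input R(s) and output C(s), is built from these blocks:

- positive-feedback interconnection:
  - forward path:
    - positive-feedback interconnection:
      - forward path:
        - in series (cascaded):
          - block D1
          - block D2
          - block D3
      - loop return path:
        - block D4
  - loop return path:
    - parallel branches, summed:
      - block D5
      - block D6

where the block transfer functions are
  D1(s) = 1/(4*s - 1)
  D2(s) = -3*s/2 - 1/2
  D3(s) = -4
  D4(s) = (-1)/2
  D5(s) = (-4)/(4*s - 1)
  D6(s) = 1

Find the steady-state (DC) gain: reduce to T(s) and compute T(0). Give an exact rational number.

Reducing step by step:

Step 1: reduce the series chain D1, D2, D3 -> (6*s + 2)/(4*s - 1)
Step 2: close the feedback loop around (D1*D2*D3), D4 -> (6*s + 2)/(7*s)
Step 3: combine D5, D6 in parallel -> (4*s - 5)/(4*s - 1)
Step 4: reduce the feedback loop with forward [(D1*D2*D3)/(1-(D1*D2*D3)*D4)] and return (D5+D6) -> (24*s^2 + 2*s - 2)/(4*s^2 + 15*s + 10)
That last expression is T(s); at s = 0 only the constant terms survive, so T(0) = -2/10 = -1/5.

Answer: -1/5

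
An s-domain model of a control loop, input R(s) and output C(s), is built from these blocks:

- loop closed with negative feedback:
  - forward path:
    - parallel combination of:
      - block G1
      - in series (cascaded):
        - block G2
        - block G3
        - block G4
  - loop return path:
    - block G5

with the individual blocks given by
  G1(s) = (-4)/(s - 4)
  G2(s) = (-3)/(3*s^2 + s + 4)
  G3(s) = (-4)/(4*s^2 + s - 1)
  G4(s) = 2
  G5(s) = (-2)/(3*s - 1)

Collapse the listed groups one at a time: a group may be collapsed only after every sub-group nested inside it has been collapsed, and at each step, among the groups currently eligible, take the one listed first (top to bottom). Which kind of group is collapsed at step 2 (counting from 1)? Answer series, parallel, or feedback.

(1) multiply G2, G3, G4 (series)
(2) parallel reduction of G1, (G2*G3*G4)
(3) reduce the feedback loop with forward (G1+(G2*G3*G4)) and return G5
At step 2 the group reduced is parallel.

Hence the answer: parallel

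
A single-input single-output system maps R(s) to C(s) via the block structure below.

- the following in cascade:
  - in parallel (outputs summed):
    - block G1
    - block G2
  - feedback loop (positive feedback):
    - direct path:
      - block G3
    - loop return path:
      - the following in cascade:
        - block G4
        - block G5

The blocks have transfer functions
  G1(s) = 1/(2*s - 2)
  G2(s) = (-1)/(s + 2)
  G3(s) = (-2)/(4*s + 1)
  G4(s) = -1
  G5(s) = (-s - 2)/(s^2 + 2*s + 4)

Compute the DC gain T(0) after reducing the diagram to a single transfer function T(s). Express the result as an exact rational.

(1) add G1, G2 (parallel) -> (4 - s)/(2*s^2 + 2*s - 4)
(2) reduce the series chain G4, G5 -> (s + 2)/(s^2 + 2*s + 4)
(3) reduce the feedback loop with forward G3 and return (G4*G5) -> (-2*s^2 - 4*s - 8)/(4*s^3 + 9*s^2 + 20*s + 8)
(4) reduce the series chain (G1+G2), [G3/(1-G3*(G4*G5))] -> (s^3 - 2*s^2 - 4*s - 16)/(4*s^5 + 13*s^4 + 21*s^3 + 10*s^2 - 32*s - 16)
The step-4 result is T(s). Setting s = 0: T(0) = -16/(-16) = 1.

Therefore the answer is 1.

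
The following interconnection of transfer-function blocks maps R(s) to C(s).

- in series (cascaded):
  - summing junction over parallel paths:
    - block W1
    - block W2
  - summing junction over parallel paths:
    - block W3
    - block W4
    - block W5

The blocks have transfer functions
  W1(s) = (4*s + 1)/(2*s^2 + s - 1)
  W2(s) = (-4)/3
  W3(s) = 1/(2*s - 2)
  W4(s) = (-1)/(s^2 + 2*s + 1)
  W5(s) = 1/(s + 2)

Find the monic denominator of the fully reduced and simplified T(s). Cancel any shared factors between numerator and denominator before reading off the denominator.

First reduce the diagram to T(s).

[1] parallel reduction of W1, W2 -> (-8*s^2 + 8*s + 7)/(6*s^2 + 3*s - 3)
[2] combine W3, W4, W5 in parallel -> (3*s^3 + 4*s^2 + s + 4)/(2*s^4 + 6*s^3 + 2*s^2 - 6*s - 4)
[3] series reduction of (W1+W2), (W3+W4+W5) -> (-24*s^5 - 8*s^4 + 45*s^3 + 4*s^2 + 39*s + 28)/(12*s^6 + 42*s^5 + 24*s^4 - 48*s^3 - 48*s^2 + 6*s + 12)
No further cancellation is possible in the step-3 result, so that is T(s). Its denominator becomes monic after dividing by the leading coefficient 12.

Answer: s^6 + 7*s^5/2 + 2*s^4 - 4*s^3 - 4*s^2 + s/2 + 1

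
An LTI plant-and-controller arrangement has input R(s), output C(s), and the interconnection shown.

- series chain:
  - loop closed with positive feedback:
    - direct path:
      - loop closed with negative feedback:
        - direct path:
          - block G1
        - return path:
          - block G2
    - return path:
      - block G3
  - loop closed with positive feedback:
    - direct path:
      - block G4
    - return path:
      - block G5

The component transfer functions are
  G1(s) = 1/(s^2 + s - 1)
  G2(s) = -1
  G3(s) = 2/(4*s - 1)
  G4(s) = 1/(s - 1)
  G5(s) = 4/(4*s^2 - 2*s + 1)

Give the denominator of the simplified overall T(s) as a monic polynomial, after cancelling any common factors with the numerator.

The answer is s^6 - 3*s^5/4 - 21*s^4/8 + 43*s^3/16 - 21*s^2/8 + 45*s/16.

Reasoning:
1. close the feedback loop around G1, G2 = 1/(s^2 + s - 2)
2. close the feedback loop around [G1/(1+G1*G2)], G3 = (4*s - 1)/(4*s^3 + 3*s^2 - 9*s)
3. reduce the feedback loop with forward G4 and return G5 = (4*s^2 - 2*s + 1)/(4*s^3 - 6*s^2 + 3*s - 5)
4. cascade [[G1/(1+G1*G2)]/(1-[G1/(1+G1*G2)]*G3)], [G4/(1-G4*G5)] = (16*s^3 - 12*s^2 + 6*s - 1)/(16*s^6 - 12*s^5 - 42*s^4 + 43*s^3 - 42*s^2 + 45*s)
Step 4 gives the fully reduced T(s), with no common factor left to cancel. The denominator's leading coefficient is 16, so divide each of its coefficients by 16 to get the monic form.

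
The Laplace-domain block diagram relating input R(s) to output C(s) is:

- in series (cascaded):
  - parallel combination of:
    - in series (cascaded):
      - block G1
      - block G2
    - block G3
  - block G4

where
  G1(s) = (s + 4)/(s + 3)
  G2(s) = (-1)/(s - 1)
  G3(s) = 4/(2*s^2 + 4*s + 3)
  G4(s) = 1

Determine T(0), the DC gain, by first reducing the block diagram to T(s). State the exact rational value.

The answer is 8/3.

Reasoning:
[1] reduce the series chain G1, G2: (-s - 4)/(s^2 + 2*s - 3)
[2] add (G1*G2), G3 (parallel): (-2*s^3 - 8*s^2 - 11*s - 24)/(2*s^4 + 8*s^3 + 5*s^2 - 6*s - 9)
[3] multiply ((G1*G2)+G3), G4 (series): (-2*s^3 - 8*s^2 - 11*s - 24)/(2*s^4 + 8*s^3 + 5*s^2 - 6*s - 9)
That last expression is T(s); at s = 0 only the constant terms survive, so T(0) = -24/(-9) = 8/3.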